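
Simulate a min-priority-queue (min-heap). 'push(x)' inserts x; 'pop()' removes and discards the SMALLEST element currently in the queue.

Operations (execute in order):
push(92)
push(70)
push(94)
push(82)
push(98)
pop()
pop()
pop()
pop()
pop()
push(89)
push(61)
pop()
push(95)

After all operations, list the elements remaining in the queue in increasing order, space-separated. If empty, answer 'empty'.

Answer: 89 95

Derivation:
push(92): heap contents = [92]
push(70): heap contents = [70, 92]
push(94): heap contents = [70, 92, 94]
push(82): heap contents = [70, 82, 92, 94]
push(98): heap contents = [70, 82, 92, 94, 98]
pop() → 70: heap contents = [82, 92, 94, 98]
pop() → 82: heap contents = [92, 94, 98]
pop() → 92: heap contents = [94, 98]
pop() → 94: heap contents = [98]
pop() → 98: heap contents = []
push(89): heap contents = [89]
push(61): heap contents = [61, 89]
pop() → 61: heap contents = [89]
push(95): heap contents = [89, 95]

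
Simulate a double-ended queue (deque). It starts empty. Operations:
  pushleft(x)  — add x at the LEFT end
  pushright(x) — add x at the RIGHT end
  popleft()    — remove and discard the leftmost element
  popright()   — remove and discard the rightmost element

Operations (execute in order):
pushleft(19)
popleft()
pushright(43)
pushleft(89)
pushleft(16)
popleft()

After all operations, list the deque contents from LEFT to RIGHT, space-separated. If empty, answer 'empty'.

Answer: 89 43

Derivation:
pushleft(19): [19]
popleft(): []
pushright(43): [43]
pushleft(89): [89, 43]
pushleft(16): [16, 89, 43]
popleft(): [89, 43]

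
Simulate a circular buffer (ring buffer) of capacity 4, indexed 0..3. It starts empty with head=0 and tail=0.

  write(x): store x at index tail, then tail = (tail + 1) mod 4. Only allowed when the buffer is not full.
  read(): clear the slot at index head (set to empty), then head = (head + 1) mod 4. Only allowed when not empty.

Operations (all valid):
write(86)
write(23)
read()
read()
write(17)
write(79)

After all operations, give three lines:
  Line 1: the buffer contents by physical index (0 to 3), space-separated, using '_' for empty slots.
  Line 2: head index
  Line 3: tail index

write(86): buf=[86 _ _ _], head=0, tail=1, size=1
write(23): buf=[86 23 _ _], head=0, tail=2, size=2
read(): buf=[_ 23 _ _], head=1, tail=2, size=1
read(): buf=[_ _ _ _], head=2, tail=2, size=0
write(17): buf=[_ _ 17 _], head=2, tail=3, size=1
write(79): buf=[_ _ 17 79], head=2, tail=0, size=2

Answer: _ _ 17 79
2
0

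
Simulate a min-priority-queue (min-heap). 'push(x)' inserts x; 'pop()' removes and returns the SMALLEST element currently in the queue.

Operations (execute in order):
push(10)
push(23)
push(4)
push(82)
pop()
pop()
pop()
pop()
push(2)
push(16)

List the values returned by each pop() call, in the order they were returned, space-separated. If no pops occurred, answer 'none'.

push(10): heap contents = [10]
push(23): heap contents = [10, 23]
push(4): heap contents = [4, 10, 23]
push(82): heap contents = [4, 10, 23, 82]
pop() → 4: heap contents = [10, 23, 82]
pop() → 10: heap contents = [23, 82]
pop() → 23: heap contents = [82]
pop() → 82: heap contents = []
push(2): heap contents = [2]
push(16): heap contents = [2, 16]

Answer: 4 10 23 82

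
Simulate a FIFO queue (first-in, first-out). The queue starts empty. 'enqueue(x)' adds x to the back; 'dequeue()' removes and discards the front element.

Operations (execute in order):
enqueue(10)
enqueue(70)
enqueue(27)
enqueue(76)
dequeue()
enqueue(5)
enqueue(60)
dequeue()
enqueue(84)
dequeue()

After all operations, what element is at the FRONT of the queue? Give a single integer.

Answer: 76

Derivation:
enqueue(10): queue = [10]
enqueue(70): queue = [10, 70]
enqueue(27): queue = [10, 70, 27]
enqueue(76): queue = [10, 70, 27, 76]
dequeue(): queue = [70, 27, 76]
enqueue(5): queue = [70, 27, 76, 5]
enqueue(60): queue = [70, 27, 76, 5, 60]
dequeue(): queue = [27, 76, 5, 60]
enqueue(84): queue = [27, 76, 5, 60, 84]
dequeue(): queue = [76, 5, 60, 84]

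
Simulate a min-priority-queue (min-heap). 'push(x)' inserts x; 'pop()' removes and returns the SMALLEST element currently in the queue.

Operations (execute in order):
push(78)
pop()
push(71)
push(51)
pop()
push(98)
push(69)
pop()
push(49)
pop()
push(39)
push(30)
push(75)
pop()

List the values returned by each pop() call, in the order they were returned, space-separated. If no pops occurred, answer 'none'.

push(78): heap contents = [78]
pop() → 78: heap contents = []
push(71): heap contents = [71]
push(51): heap contents = [51, 71]
pop() → 51: heap contents = [71]
push(98): heap contents = [71, 98]
push(69): heap contents = [69, 71, 98]
pop() → 69: heap contents = [71, 98]
push(49): heap contents = [49, 71, 98]
pop() → 49: heap contents = [71, 98]
push(39): heap contents = [39, 71, 98]
push(30): heap contents = [30, 39, 71, 98]
push(75): heap contents = [30, 39, 71, 75, 98]
pop() → 30: heap contents = [39, 71, 75, 98]

Answer: 78 51 69 49 30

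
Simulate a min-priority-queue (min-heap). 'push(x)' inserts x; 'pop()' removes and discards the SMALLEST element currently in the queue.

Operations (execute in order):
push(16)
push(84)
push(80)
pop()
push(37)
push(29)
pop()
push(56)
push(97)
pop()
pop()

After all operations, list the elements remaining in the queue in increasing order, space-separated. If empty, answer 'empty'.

Answer: 80 84 97

Derivation:
push(16): heap contents = [16]
push(84): heap contents = [16, 84]
push(80): heap contents = [16, 80, 84]
pop() → 16: heap contents = [80, 84]
push(37): heap contents = [37, 80, 84]
push(29): heap contents = [29, 37, 80, 84]
pop() → 29: heap contents = [37, 80, 84]
push(56): heap contents = [37, 56, 80, 84]
push(97): heap contents = [37, 56, 80, 84, 97]
pop() → 37: heap contents = [56, 80, 84, 97]
pop() → 56: heap contents = [80, 84, 97]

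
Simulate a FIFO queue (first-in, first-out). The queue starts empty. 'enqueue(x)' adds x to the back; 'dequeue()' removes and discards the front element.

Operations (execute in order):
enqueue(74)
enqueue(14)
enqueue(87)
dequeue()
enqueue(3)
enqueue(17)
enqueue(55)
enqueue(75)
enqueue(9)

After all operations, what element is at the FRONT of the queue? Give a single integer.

enqueue(74): queue = [74]
enqueue(14): queue = [74, 14]
enqueue(87): queue = [74, 14, 87]
dequeue(): queue = [14, 87]
enqueue(3): queue = [14, 87, 3]
enqueue(17): queue = [14, 87, 3, 17]
enqueue(55): queue = [14, 87, 3, 17, 55]
enqueue(75): queue = [14, 87, 3, 17, 55, 75]
enqueue(9): queue = [14, 87, 3, 17, 55, 75, 9]

Answer: 14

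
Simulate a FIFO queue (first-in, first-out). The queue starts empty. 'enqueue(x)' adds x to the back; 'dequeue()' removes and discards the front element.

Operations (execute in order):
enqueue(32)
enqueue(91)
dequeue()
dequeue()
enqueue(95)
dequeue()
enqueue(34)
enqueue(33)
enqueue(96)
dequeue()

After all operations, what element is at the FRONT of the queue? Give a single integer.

enqueue(32): queue = [32]
enqueue(91): queue = [32, 91]
dequeue(): queue = [91]
dequeue(): queue = []
enqueue(95): queue = [95]
dequeue(): queue = []
enqueue(34): queue = [34]
enqueue(33): queue = [34, 33]
enqueue(96): queue = [34, 33, 96]
dequeue(): queue = [33, 96]

Answer: 33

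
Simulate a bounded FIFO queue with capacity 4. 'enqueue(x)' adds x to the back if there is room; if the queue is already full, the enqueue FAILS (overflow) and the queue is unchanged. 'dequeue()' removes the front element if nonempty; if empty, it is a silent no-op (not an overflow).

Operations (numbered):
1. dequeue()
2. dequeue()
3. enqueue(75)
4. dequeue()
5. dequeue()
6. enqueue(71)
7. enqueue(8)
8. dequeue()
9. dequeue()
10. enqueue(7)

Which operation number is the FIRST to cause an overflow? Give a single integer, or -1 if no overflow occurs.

1. dequeue(): empty, no-op, size=0
2. dequeue(): empty, no-op, size=0
3. enqueue(75): size=1
4. dequeue(): size=0
5. dequeue(): empty, no-op, size=0
6. enqueue(71): size=1
7. enqueue(8): size=2
8. dequeue(): size=1
9. dequeue(): size=0
10. enqueue(7): size=1

Answer: -1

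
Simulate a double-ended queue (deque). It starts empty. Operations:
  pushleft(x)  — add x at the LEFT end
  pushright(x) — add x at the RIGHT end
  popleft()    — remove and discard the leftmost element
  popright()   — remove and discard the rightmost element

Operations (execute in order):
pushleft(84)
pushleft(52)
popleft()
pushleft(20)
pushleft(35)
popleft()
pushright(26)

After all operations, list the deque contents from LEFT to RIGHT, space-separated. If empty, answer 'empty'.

Answer: 20 84 26

Derivation:
pushleft(84): [84]
pushleft(52): [52, 84]
popleft(): [84]
pushleft(20): [20, 84]
pushleft(35): [35, 20, 84]
popleft(): [20, 84]
pushright(26): [20, 84, 26]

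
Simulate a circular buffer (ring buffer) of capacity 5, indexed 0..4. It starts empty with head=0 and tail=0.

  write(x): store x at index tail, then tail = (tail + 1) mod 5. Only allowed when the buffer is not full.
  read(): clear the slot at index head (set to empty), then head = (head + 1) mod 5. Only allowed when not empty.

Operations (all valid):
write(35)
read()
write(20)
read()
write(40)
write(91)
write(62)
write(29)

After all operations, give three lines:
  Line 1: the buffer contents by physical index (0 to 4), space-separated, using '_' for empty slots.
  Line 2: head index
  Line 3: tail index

write(35): buf=[35 _ _ _ _], head=0, tail=1, size=1
read(): buf=[_ _ _ _ _], head=1, tail=1, size=0
write(20): buf=[_ 20 _ _ _], head=1, tail=2, size=1
read(): buf=[_ _ _ _ _], head=2, tail=2, size=0
write(40): buf=[_ _ 40 _ _], head=2, tail=3, size=1
write(91): buf=[_ _ 40 91 _], head=2, tail=4, size=2
write(62): buf=[_ _ 40 91 62], head=2, tail=0, size=3
write(29): buf=[29 _ 40 91 62], head=2, tail=1, size=4

Answer: 29 _ 40 91 62
2
1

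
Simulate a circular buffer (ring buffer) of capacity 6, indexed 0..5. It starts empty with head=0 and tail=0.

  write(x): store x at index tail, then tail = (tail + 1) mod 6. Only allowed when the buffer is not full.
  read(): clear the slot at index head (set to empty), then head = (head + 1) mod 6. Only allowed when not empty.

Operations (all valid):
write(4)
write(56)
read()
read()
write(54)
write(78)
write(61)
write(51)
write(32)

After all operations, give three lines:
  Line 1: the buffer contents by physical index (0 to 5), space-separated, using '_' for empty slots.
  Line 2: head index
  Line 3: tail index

write(4): buf=[4 _ _ _ _ _], head=0, tail=1, size=1
write(56): buf=[4 56 _ _ _ _], head=0, tail=2, size=2
read(): buf=[_ 56 _ _ _ _], head=1, tail=2, size=1
read(): buf=[_ _ _ _ _ _], head=2, tail=2, size=0
write(54): buf=[_ _ 54 _ _ _], head=2, tail=3, size=1
write(78): buf=[_ _ 54 78 _ _], head=2, tail=4, size=2
write(61): buf=[_ _ 54 78 61 _], head=2, tail=5, size=3
write(51): buf=[_ _ 54 78 61 51], head=2, tail=0, size=4
write(32): buf=[32 _ 54 78 61 51], head=2, tail=1, size=5

Answer: 32 _ 54 78 61 51
2
1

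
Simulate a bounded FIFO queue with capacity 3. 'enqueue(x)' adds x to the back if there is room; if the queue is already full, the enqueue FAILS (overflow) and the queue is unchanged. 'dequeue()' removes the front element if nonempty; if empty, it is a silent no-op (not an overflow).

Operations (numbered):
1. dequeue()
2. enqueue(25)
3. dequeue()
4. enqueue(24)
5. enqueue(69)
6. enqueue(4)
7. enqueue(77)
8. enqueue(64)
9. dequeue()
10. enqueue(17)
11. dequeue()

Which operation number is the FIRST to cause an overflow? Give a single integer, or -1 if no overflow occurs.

Answer: 7

Derivation:
1. dequeue(): empty, no-op, size=0
2. enqueue(25): size=1
3. dequeue(): size=0
4. enqueue(24): size=1
5. enqueue(69): size=2
6. enqueue(4): size=3
7. enqueue(77): size=3=cap → OVERFLOW (fail)
8. enqueue(64): size=3=cap → OVERFLOW (fail)
9. dequeue(): size=2
10. enqueue(17): size=3
11. dequeue(): size=2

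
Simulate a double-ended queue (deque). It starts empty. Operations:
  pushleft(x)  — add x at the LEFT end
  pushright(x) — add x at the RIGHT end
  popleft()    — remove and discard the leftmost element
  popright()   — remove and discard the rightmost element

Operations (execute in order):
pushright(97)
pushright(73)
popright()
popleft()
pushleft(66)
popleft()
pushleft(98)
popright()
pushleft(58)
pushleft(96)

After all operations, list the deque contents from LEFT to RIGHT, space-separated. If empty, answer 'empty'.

pushright(97): [97]
pushright(73): [97, 73]
popright(): [97]
popleft(): []
pushleft(66): [66]
popleft(): []
pushleft(98): [98]
popright(): []
pushleft(58): [58]
pushleft(96): [96, 58]

Answer: 96 58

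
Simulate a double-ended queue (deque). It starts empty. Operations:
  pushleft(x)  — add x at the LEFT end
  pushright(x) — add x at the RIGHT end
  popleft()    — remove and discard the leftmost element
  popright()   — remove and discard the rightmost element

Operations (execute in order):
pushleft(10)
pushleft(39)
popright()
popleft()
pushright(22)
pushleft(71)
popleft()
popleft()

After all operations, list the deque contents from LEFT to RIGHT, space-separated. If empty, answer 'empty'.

Answer: empty

Derivation:
pushleft(10): [10]
pushleft(39): [39, 10]
popright(): [39]
popleft(): []
pushright(22): [22]
pushleft(71): [71, 22]
popleft(): [22]
popleft(): []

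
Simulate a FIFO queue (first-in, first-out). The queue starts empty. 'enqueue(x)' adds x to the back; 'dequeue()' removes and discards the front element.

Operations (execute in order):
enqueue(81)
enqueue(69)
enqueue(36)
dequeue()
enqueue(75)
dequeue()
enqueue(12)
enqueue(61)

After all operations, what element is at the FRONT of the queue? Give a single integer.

Answer: 36

Derivation:
enqueue(81): queue = [81]
enqueue(69): queue = [81, 69]
enqueue(36): queue = [81, 69, 36]
dequeue(): queue = [69, 36]
enqueue(75): queue = [69, 36, 75]
dequeue(): queue = [36, 75]
enqueue(12): queue = [36, 75, 12]
enqueue(61): queue = [36, 75, 12, 61]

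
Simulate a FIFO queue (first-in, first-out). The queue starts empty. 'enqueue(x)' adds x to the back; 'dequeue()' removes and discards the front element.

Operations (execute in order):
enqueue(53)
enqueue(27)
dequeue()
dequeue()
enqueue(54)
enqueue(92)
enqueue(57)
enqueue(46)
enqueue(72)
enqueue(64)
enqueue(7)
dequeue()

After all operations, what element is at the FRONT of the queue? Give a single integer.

Answer: 92

Derivation:
enqueue(53): queue = [53]
enqueue(27): queue = [53, 27]
dequeue(): queue = [27]
dequeue(): queue = []
enqueue(54): queue = [54]
enqueue(92): queue = [54, 92]
enqueue(57): queue = [54, 92, 57]
enqueue(46): queue = [54, 92, 57, 46]
enqueue(72): queue = [54, 92, 57, 46, 72]
enqueue(64): queue = [54, 92, 57, 46, 72, 64]
enqueue(7): queue = [54, 92, 57, 46, 72, 64, 7]
dequeue(): queue = [92, 57, 46, 72, 64, 7]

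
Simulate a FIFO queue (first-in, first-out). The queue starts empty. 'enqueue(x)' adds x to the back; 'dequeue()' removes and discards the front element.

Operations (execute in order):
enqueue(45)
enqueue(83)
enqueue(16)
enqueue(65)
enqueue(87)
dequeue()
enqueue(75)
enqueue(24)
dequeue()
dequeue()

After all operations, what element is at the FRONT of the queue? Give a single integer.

Answer: 65

Derivation:
enqueue(45): queue = [45]
enqueue(83): queue = [45, 83]
enqueue(16): queue = [45, 83, 16]
enqueue(65): queue = [45, 83, 16, 65]
enqueue(87): queue = [45, 83, 16, 65, 87]
dequeue(): queue = [83, 16, 65, 87]
enqueue(75): queue = [83, 16, 65, 87, 75]
enqueue(24): queue = [83, 16, 65, 87, 75, 24]
dequeue(): queue = [16, 65, 87, 75, 24]
dequeue(): queue = [65, 87, 75, 24]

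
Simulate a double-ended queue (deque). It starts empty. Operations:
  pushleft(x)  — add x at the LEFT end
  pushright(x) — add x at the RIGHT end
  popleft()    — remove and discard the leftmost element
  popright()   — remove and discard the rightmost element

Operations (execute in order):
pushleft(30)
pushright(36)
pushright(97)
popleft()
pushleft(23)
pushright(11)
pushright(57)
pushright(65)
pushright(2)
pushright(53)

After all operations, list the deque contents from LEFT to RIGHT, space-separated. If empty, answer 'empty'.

Answer: 23 36 97 11 57 65 2 53

Derivation:
pushleft(30): [30]
pushright(36): [30, 36]
pushright(97): [30, 36, 97]
popleft(): [36, 97]
pushleft(23): [23, 36, 97]
pushright(11): [23, 36, 97, 11]
pushright(57): [23, 36, 97, 11, 57]
pushright(65): [23, 36, 97, 11, 57, 65]
pushright(2): [23, 36, 97, 11, 57, 65, 2]
pushright(53): [23, 36, 97, 11, 57, 65, 2, 53]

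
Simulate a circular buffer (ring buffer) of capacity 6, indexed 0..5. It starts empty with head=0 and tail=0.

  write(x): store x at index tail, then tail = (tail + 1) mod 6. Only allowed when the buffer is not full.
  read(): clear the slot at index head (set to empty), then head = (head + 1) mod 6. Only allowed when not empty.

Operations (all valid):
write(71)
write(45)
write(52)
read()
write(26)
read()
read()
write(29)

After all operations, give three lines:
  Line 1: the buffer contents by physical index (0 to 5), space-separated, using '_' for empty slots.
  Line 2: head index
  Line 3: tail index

Answer: _ _ _ 26 29 _
3
5

Derivation:
write(71): buf=[71 _ _ _ _ _], head=0, tail=1, size=1
write(45): buf=[71 45 _ _ _ _], head=0, tail=2, size=2
write(52): buf=[71 45 52 _ _ _], head=0, tail=3, size=3
read(): buf=[_ 45 52 _ _ _], head=1, tail=3, size=2
write(26): buf=[_ 45 52 26 _ _], head=1, tail=4, size=3
read(): buf=[_ _ 52 26 _ _], head=2, tail=4, size=2
read(): buf=[_ _ _ 26 _ _], head=3, tail=4, size=1
write(29): buf=[_ _ _ 26 29 _], head=3, tail=5, size=2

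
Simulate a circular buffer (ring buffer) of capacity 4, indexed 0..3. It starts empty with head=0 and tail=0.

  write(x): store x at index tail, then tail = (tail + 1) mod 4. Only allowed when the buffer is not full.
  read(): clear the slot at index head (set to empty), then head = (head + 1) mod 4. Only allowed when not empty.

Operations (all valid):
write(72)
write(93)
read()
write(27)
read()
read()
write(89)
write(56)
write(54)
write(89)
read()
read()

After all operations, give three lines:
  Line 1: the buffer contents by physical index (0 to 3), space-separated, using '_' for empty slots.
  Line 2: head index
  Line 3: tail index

write(72): buf=[72 _ _ _], head=0, tail=1, size=1
write(93): buf=[72 93 _ _], head=0, tail=2, size=2
read(): buf=[_ 93 _ _], head=1, tail=2, size=1
write(27): buf=[_ 93 27 _], head=1, tail=3, size=2
read(): buf=[_ _ 27 _], head=2, tail=3, size=1
read(): buf=[_ _ _ _], head=3, tail=3, size=0
write(89): buf=[_ _ _ 89], head=3, tail=0, size=1
write(56): buf=[56 _ _ 89], head=3, tail=1, size=2
write(54): buf=[56 54 _ 89], head=3, tail=2, size=3
write(89): buf=[56 54 89 89], head=3, tail=3, size=4
read(): buf=[56 54 89 _], head=0, tail=3, size=3
read(): buf=[_ 54 89 _], head=1, tail=3, size=2

Answer: _ 54 89 _
1
3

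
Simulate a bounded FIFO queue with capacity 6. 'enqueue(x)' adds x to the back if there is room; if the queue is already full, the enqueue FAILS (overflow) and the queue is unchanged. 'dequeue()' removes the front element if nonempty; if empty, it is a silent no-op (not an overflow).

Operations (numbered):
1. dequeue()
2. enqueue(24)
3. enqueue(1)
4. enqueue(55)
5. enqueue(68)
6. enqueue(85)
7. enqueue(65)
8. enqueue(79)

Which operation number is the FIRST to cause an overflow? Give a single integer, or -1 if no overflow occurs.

Answer: 8

Derivation:
1. dequeue(): empty, no-op, size=0
2. enqueue(24): size=1
3. enqueue(1): size=2
4. enqueue(55): size=3
5. enqueue(68): size=4
6. enqueue(85): size=5
7. enqueue(65): size=6
8. enqueue(79): size=6=cap → OVERFLOW (fail)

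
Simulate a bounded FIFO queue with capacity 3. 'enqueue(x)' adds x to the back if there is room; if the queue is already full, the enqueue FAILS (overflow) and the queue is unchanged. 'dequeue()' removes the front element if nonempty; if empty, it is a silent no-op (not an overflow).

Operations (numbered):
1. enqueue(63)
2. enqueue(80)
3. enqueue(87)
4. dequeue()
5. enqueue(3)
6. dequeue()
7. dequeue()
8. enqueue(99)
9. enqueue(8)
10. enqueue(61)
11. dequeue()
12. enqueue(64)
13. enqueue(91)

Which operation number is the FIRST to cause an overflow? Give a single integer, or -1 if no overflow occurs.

1. enqueue(63): size=1
2. enqueue(80): size=2
3. enqueue(87): size=3
4. dequeue(): size=2
5. enqueue(3): size=3
6. dequeue(): size=2
7. dequeue(): size=1
8. enqueue(99): size=2
9. enqueue(8): size=3
10. enqueue(61): size=3=cap → OVERFLOW (fail)
11. dequeue(): size=2
12. enqueue(64): size=3
13. enqueue(91): size=3=cap → OVERFLOW (fail)

Answer: 10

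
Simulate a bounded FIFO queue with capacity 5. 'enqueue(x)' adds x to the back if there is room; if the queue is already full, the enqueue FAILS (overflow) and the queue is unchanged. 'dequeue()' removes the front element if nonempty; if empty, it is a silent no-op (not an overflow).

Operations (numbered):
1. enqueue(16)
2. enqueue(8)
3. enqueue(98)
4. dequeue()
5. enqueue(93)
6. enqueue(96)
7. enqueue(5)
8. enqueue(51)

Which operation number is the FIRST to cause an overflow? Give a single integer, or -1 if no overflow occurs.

Answer: 8

Derivation:
1. enqueue(16): size=1
2. enqueue(8): size=2
3. enqueue(98): size=3
4. dequeue(): size=2
5. enqueue(93): size=3
6. enqueue(96): size=4
7. enqueue(5): size=5
8. enqueue(51): size=5=cap → OVERFLOW (fail)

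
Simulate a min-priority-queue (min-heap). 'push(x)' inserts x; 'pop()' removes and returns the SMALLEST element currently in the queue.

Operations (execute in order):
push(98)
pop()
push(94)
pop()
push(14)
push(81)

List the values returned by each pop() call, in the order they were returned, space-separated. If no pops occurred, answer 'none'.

push(98): heap contents = [98]
pop() → 98: heap contents = []
push(94): heap contents = [94]
pop() → 94: heap contents = []
push(14): heap contents = [14]
push(81): heap contents = [14, 81]

Answer: 98 94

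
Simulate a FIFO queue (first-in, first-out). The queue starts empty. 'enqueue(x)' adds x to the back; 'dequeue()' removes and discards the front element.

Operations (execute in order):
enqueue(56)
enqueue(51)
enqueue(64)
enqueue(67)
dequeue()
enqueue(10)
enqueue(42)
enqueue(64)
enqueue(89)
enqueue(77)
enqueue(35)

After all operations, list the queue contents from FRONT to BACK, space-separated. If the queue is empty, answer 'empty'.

Answer: 51 64 67 10 42 64 89 77 35

Derivation:
enqueue(56): [56]
enqueue(51): [56, 51]
enqueue(64): [56, 51, 64]
enqueue(67): [56, 51, 64, 67]
dequeue(): [51, 64, 67]
enqueue(10): [51, 64, 67, 10]
enqueue(42): [51, 64, 67, 10, 42]
enqueue(64): [51, 64, 67, 10, 42, 64]
enqueue(89): [51, 64, 67, 10, 42, 64, 89]
enqueue(77): [51, 64, 67, 10, 42, 64, 89, 77]
enqueue(35): [51, 64, 67, 10, 42, 64, 89, 77, 35]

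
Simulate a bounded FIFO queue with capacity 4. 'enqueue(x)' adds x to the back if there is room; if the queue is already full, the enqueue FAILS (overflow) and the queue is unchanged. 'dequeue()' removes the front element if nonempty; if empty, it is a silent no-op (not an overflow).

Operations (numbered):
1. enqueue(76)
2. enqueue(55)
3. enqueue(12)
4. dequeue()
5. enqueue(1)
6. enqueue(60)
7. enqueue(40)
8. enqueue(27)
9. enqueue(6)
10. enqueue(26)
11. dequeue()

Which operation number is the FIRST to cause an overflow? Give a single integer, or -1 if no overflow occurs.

Answer: 7

Derivation:
1. enqueue(76): size=1
2. enqueue(55): size=2
3. enqueue(12): size=3
4. dequeue(): size=2
5. enqueue(1): size=3
6. enqueue(60): size=4
7. enqueue(40): size=4=cap → OVERFLOW (fail)
8. enqueue(27): size=4=cap → OVERFLOW (fail)
9. enqueue(6): size=4=cap → OVERFLOW (fail)
10. enqueue(26): size=4=cap → OVERFLOW (fail)
11. dequeue(): size=3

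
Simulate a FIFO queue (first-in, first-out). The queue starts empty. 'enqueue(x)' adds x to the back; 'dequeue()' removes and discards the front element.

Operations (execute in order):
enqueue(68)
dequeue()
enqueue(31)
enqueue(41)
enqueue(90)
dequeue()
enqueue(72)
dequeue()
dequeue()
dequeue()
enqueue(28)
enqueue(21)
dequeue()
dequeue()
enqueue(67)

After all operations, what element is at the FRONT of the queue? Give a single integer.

Answer: 67

Derivation:
enqueue(68): queue = [68]
dequeue(): queue = []
enqueue(31): queue = [31]
enqueue(41): queue = [31, 41]
enqueue(90): queue = [31, 41, 90]
dequeue(): queue = [41, 90]
enqueue(72): queue = [41, 90, 72]
dequeue(): queue = [90, 72]
dequeue(): queue = [72]
dequeue(): queue = []
enqueue(28): queue = [28]
enqueue(21): queue = [28, 21]
dequeue(): queue = [21]
dequeue(): queue = []
enqueue(67): queue = [67]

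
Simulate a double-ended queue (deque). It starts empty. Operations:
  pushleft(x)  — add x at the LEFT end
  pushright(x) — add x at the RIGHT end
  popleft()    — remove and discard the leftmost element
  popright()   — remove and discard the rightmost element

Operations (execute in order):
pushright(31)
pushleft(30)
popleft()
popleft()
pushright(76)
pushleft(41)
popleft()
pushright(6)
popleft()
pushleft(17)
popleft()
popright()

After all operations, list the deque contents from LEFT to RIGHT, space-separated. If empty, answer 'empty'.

pushright(31): [31]
pushleft(30): [30, 31]
popleft(): [31]
popleft(): []
pushright(76): [76]
pushleft(41): [41, 76]
popleft(): [76]
pushright(6): [76, 6]
popleft(): [6]
pushleft(17): [17, 6]
popleft(): [6]
popright(): []

Answer: empty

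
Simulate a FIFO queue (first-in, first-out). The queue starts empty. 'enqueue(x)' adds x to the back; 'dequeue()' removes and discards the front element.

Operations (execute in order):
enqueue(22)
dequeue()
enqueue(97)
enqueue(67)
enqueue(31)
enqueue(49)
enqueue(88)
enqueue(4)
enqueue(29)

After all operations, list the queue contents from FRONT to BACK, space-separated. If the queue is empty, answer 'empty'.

enqueue(22): [22]
dequeue(): []
enqueue(97): [97]
enqueue(67): [97, 67]
enqueue(31): [97, 67, 31]
enqueue(49): [97, 67, 31, 49]
enqueue(88): [97, 67, 31, 49, 88]
enqueue(4): [97, 67, 31, 49, 88, 4]
enqueue(29): [97, 67, 31, 49, 88, 4, 29]

Answer: 97 67 31 49 88 4 29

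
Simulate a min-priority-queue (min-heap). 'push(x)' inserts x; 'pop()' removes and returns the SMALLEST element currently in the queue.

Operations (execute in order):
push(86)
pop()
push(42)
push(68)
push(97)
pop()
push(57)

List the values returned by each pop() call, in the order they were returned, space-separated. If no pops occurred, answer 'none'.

Answer: 86 42

Derivation:
push(86): heap contents = [86]
pop() → 86: heap contents = []
push(42): heap contents = [42]
push(68): heap contents = [42, 68]
push(97): heap contents = [42, 68, 97]
pop() → 42: heap contents = [68, 97]
push(57): heap contents = [57, 68, 97]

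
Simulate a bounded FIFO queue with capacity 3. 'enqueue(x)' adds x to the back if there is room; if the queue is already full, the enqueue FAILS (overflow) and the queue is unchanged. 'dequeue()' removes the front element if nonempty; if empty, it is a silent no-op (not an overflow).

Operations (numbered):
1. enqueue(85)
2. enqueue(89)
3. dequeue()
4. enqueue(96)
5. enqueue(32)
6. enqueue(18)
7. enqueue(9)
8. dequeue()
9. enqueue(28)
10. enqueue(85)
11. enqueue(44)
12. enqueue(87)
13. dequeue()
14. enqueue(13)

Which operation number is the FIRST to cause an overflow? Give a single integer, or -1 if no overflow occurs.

1. enqueue(85): size=1
2. enqueue(89): size=2
3. dequeue(): size=1
4. enqueue(96): size=2
5. enqueue(32): size=3
6. enqueue(18): size=3=cap → OVERFLOW (fail)
7. enqueue(9): size=3=cap → OVERFLOW (fail)
8. dequeue(): size=2
9. enqueue(28): size=3
10. enqueue(85): size=3=cap → OVERFLOW (fail)
11. enqueue(44): size=3=cap → OVERFLOW (fail)
12. enqueue(87): size=3=cap → OVERFLOW (fail)
13. dequeue(): size=2
14. enqueue(13): size=3

Answer: 6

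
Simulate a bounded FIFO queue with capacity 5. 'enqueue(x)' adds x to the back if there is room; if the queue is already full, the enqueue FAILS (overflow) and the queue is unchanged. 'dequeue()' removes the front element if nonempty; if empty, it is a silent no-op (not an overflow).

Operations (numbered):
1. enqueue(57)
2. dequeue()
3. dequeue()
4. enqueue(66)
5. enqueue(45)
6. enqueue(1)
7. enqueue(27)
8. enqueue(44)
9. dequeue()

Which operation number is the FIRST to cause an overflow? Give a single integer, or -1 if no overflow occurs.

Answer: -1

Derivation:
1. enqueue(57): size=1
2. dequeue(): size=0
3. dequeue(): empty, no-op, size=0
4. enqueue(66): size=1
5. enqueue(45): size=2
6. enqueue(1): size=3
7. enqueue(27): size=4
8. enqueue(44): size=5
9. dequeue(): size=4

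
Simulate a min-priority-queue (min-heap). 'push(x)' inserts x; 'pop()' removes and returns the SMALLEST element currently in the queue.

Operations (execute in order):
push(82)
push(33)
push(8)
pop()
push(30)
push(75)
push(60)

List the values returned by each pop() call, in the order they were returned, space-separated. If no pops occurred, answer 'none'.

Answer: 8

Derivation:
push(82): heap contents = [82]
push(33): heap contents = [33, 82]
push(8): heap contents = [8, 33, 82]
pop() → 8: heap contents = [33, 82]
push(30): heap contents = [30, 33, 82]
push(75): heap contents = [30, 33, 75, 82]
push(60): heap contents = [30, 33, 60, 75, 82]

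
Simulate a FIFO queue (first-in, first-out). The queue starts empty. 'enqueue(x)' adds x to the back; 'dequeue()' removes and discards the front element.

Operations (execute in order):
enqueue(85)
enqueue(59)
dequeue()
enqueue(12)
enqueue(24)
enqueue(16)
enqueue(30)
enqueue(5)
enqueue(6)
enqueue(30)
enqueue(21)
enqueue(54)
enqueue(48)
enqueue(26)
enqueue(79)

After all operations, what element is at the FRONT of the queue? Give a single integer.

Answer: 59

Derivation:
enqueue(85): queue = [85]
enqueue(59): queue = [85, 59]
dequeue(): queue = [59]
enqueue(12): queue = [59, 12]
enqueue(24): queue = [59, 12, 24]
enqueue(16): queue = [59, 12, 24, 16]
enqueue(30): queue = [59, 12, 24, 16, 30]
enqueue(5): queue = [59, 12, 24, 16, 30, 5]
enqueue(6): queue = [59, 12, 24, 16, 30, 5, 6]
enqueue(30): queue = [59, 12, 24, 16, 30, 5, 6, 30]
enqueue(21): queue = [59, 12, 24, 16, 30, 5, 6, 30, 21]
enqueue(54): queue = [59, 12, 24, 16, 30, 5, 6, 30, 21, 54]
enqueue(48): queue = [59, 12, 24, 16, 30, 5, 6, 30, 21, 54, 48]
enqueue(26): queue = [59, 12, 24, 16, 30, 5, 6, 30, 21, 54, 48, 26]
enqueue(79): queue = [59, 12, 24, 16, 30, 5, 6, 30, 21, 54, 48, 26, 79]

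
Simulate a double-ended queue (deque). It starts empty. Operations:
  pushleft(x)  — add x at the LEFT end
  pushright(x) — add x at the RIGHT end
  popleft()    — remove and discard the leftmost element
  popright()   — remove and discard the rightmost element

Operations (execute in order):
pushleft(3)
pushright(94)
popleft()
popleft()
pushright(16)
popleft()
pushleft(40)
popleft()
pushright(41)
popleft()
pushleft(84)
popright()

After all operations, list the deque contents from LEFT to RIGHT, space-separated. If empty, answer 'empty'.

Answer: empty

Derivation:
pushleft(3): [3]
pushright(94): [3, 94]
popleft(): [94]
popleft(): []
pushright(16): [16]
popleft(): []
pushleft(40): [40]
popleft(): []
pushright(41): [41]
popleft(): []
pushleft(84): [84]
popright(): []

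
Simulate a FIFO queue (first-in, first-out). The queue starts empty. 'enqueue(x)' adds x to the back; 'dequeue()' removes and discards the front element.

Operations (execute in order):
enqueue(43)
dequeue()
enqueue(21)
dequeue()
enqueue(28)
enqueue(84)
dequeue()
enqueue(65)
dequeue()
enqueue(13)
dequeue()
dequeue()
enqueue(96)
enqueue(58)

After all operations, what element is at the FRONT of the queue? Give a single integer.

Answer: 96

Derivation:
enqueue(43): queue = [43]
dequeue(): queue = []
enqueue(21): queue = [21]
dequeue(): queue = []
enqueue(28): queue = [28]
enqueue(84): queue = [28, 84]
dequeue(): queue = [84]
enqueue(65): queue = [84, 65]
dequeue(): queue = [65]
enqueue(13): queue = [65, 13]
dequeue(): queue = [13]
dequeue(): queue = []
enqueue(96): queue = [96]
enqueue(58): queue = [96, 58]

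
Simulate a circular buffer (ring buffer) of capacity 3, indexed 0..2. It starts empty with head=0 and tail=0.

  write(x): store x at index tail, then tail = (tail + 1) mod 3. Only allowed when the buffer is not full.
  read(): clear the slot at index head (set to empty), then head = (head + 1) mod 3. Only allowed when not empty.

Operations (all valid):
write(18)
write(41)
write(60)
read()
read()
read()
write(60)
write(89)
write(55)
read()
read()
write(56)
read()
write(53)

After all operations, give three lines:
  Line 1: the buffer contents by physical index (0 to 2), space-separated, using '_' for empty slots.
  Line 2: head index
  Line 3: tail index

write(18): buf=[18 _ _], head=0, tail=1, size=1
write(41): buf=[18 41 _], head=0, tail=2, size=2
write(60): buf=[18 41 60], head=0, tail=0, size=3
read(): buf=[_ 41 60], head=1, tail=0, size=2
read(): buf=[_ _ 60], head=2, tail=0, size=1
read(): buf=[_ _ _], head=0, tail=0, size=0
write(60): buf=[60 _ _], head=0, tail=1, size=1
write(89): buf=[60 89 _], head=0, tail=2, size=2
write(55): buf=[60 89 55], head=0, tail=0, size=3
read(): buf=[_ 89 55], head=1, tail=0, size=2
read(): buf=[_ _ 55], head=2, tail=0, size=1
write(56): buf=[56 _ 55], head=2, tail=1, size=2
read(): buf=[56 _ _], head=0, tail=1, size=1
write(53): buf=[56 53 _], head=0, tail=2, size=2

Answer: 56 53 _
0
2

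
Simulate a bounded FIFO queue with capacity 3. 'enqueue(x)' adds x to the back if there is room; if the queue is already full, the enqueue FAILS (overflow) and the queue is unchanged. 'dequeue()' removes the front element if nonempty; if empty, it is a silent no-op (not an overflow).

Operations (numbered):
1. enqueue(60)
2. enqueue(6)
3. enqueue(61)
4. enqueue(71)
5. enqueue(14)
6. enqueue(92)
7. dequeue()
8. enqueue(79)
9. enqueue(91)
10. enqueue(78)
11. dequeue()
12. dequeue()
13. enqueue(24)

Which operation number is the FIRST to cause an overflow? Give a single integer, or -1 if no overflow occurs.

Answer: 4

Derivation:
1. enqueue(60): size=1
2. enqueue(6): size=2
3. enqueue(61): size=3
4. enqueue(71): size=3=cap → OVERFLOW (fail)
5. enqueue(14): size=3=cap → OVERFLOW (fail)
6. enqueue(92): size=3=cap → OVERFLOW (fail)
7. dequeue(): size=2
8. enqueue(79): size=3
9. enqueue(91): size=3=cap → OVERFLOW (fail)
10. enqueue(78): size=3=cap → OVERFLOW (fail)
11. dequeue(): size=2
12. dequeue(): size=1
13. enqueue(24): size=2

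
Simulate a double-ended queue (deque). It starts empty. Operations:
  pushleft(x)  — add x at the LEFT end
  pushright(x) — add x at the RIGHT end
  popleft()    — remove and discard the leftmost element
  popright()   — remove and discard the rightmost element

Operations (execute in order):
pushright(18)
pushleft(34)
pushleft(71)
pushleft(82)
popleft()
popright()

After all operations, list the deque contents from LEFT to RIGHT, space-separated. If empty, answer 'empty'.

pushright(18): [18]
pushleft(34): [34, 18]
pushleft(71): [71, 34, 18]
pushleft(82): [82, 71, 34, 18]
popleft(): [71, 34, 18]
popright(): [71, 34]

Answer: 71 34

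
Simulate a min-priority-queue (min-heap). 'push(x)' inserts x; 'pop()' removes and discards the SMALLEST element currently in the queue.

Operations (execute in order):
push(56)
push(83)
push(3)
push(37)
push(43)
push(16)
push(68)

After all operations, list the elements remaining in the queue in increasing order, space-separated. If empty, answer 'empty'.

push(56): heap contents = [56]
push(83): heap contents = [56, 83]
push(3): heap contents = [3, 56, 83]
push(37): heap contents = [3, 37, 56, 83]
push(43): heap contents = [3, 37, 43, 56, 83]
push(16): heap contents = [3, 16, 37, 43, 56, 83]
push(68): heap contents = [3, 16, 37, 43, 56, 68, 83]

Answer: 3 16 37 43 56 68 83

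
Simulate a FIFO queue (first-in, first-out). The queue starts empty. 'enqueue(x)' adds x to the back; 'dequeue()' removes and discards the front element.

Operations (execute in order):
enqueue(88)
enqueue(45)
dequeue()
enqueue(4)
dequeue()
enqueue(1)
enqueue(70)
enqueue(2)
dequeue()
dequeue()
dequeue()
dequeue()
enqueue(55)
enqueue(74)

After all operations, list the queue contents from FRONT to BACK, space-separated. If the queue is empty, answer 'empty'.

enqueue(88): [88]
enqueue(45): [88, 45]
dequeue(): [45]
enqueue(4): [45, 4]
dequeue(): [4]
enqueue(1): [4, 1]
enqueue(70): [4, 1, 70]
enqueue(2): [4, 1, 70, 2]
dequeue(): [1, 70, 2]
dequeue(): [70, 2]
dequeue(): [2]
dequeue(): []
enqueue(55): [55]
enqueue(74): [55, 74]

Answer: 55 74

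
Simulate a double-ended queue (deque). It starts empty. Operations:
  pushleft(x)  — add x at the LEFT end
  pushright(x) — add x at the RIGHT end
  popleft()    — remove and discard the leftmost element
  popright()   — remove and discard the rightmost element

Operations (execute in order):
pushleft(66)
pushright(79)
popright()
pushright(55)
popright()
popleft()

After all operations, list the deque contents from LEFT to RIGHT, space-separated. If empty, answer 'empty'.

Answer: empty

Derivation:
pushleft(66): [66]
pushright(79): [66, 79]
popright(): [66]
pushright(55): [66, 55]
popright(): [66]
popleft(): []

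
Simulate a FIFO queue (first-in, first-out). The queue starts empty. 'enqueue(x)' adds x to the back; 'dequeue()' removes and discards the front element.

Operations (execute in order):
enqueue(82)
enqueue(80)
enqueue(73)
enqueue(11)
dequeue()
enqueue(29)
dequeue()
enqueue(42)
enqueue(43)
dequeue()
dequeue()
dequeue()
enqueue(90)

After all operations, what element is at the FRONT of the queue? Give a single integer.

enqueue(82): queue = [82]
enqueue(80): queue = [82, 80]
enqueue(73): queue = [82, 80, 73]
enqueue(11): queue = [82, 80, 73, 11]
dequeue(): queue = [80, 73, 11]
enqueue(29): queue = [80, 73, 11, 29]
dequeue(): queue = [73, 11, 29]
enqueue(42): queue = [73, 11, 29, 42]
enqueue(43): queue = [73, 11, 29, 42, 43]
dequeue(): queue = [11, 29, 42, 43]
dequeue(): queue = [29, 42, 43]
dequeue(): queue = [42, 43]
enqueue(90): queue = [42, 43, 90]

Answer: 42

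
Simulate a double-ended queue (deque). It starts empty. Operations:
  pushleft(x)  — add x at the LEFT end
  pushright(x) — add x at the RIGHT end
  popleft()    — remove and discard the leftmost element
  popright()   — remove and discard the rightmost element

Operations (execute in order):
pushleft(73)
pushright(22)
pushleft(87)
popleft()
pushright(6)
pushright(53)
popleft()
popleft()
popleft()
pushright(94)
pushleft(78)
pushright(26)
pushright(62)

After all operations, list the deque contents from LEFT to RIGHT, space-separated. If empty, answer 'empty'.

Answer: 78 53 94 26 62

Derivation:
pushleft(73): [73]
pushright(22): [73, 22]
pushleft(87): [87, 73, 22]
popleft(): [73, 22]
pushright(6): [73, 22, 6]
pushright(53): [73, 22, 6, 53]
popleft(): [22, 6, 53]
popleft(): [6, 53]
popleft(): [53]
pushright(94): [53, 94]
pushleft(78): [78, 53, 94]
pushright(26): [78, 53, 94, 26]
pushright(62): [78, 53, 94, 26, 62]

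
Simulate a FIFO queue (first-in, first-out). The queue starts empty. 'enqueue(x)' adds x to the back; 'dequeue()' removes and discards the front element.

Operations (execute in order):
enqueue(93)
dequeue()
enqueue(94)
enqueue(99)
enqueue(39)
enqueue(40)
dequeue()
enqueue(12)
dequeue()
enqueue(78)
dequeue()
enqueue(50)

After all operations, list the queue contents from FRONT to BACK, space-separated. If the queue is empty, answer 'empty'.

Answer: 40 12 78 50

Derivation:
enqueue(93): [93]
dequeue(): []
enqueue(94): [94]
enqueue(99): [94, 99]
enqueue(39): [94, 99, 39]
enqueue(40): [94, 99, 39, 40]
dequeue(): [99, 39, 40]
enqueue(12): [99, 39, 40, 12]
dequeue(): [39, 40, 12]
enqueue(78): [39, 40, 12, 78]
dequeue(): [40, 12, 78]
enqueue(50): [40, 12, 78, 50]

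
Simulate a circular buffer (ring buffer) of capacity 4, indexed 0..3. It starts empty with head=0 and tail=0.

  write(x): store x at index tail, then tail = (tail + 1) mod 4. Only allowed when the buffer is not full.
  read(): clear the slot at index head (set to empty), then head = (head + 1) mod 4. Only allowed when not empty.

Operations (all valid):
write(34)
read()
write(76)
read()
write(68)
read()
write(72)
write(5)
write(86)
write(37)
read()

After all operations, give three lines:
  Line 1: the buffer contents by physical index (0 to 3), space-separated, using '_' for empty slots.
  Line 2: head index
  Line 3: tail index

Answer: 5 86 37 _
0
3

Derivation:
write(34): buf=[34 _ _ _], head=0, tail=1, size=1
read(): buf=[_ _ _ _], head=1, tail=1, size=0
write(76): buf=[_ 76 _ _], head=1, tail=2, size=1
read(): buf=[_ _ _ _], head=2, tail=2, size=0
write(68): buf=[_ _ 68 _], head=2, tail=3, size=1
read(): buf=[_ _ _ _], head=3, tail=3, size=0
write(72): buf=[_ _ _ 72], head=3, tail=0, size=1
write(5): buf=[5 _ _ 72], head=3, tail=1, size=2
write(86): buf=[5 86 _ 72], head=3, tail=2, size=3
write(37): buf=[5 86 37 72], head=3, tail=3, size=4
read(): buf=[5 86 37 _], head=0, tail=3, size=3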